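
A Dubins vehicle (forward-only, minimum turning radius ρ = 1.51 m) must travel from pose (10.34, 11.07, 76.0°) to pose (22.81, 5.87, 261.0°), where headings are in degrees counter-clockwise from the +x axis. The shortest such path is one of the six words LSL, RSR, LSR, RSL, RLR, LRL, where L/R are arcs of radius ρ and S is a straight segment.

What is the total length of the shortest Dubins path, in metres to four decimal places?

15.1786 m

Let ψ = atan2(Δy, Δx) = atan2(-5.20, 12.47) = -22.6362° be the start→goal bearing.
Normalize: d = |goal − start| / ρ = 13.510770/1.51 = 8.947530, α = (θ_start − ψ) mod 360° = 98.6362° = 1.721526 rad, β = (θ_goal − ψ) mod 360° = 283.6362° = 4.950385 rad.
Common terms: sin α = 0.988662, cos α = -0.150160, sin β = -0.971812, cos β = 0.235756, cos(α−β) = -0.996195, d² = 80.058287. Work in radians in the unit-radius frame; every candidate has L = ρ·(t + p + q).
LSL: p² = 2 + d² − 2cos(α−β) + 2d(sin α − sin β) = 119.133477; p = √p² = 10.914828; φ = atan2(cos β − cos α, d + sin α − sin β) = 0.035364 rad; t = (φ − α) mod 2π = 4.597024 rad, q = (β − φ) mod 2π = 4.915021 rad → L = 1.51·(4.597024 + 10.914828 + 4.915021) = 1.51·20.426873 = 30.844578 m
RSR: p² = 2 + d² − 2cos(α−β) + 2d(sin β − sin α) = 48.967876; p = √p² = 6.997705; φ = atan2(cos α − cos β, d − sin α + sin β) = -0.055177 rad; t = (α − φ) mod 2π = 1.776703 rad, q = (φ − β) mod 2π = 1.277623 rad → L = 1.51·(1.776703 + 6.997705 + 1.277623) = 1.51·10.052031 = 15.178567 m
LSR: p² = d² − 2 + 2cos(α−β) + 2d(sin α + sin β) = 76.367419; p = √p² = 8.738845; φ = atan2(−cos α − cos β, d + sin α + sin β) − atan2(−2, p) = 0.215440 rad; t = (φ − α) mod 2π = 4.777100 rad, q = (φ − β) mod 2π = 1.548240 rad → L = 1.51·(4.777100 + 8.738845 + 1.548240) = 1.51·15.064185 = 22.746920 m
RSL: p² = d² − 2 + 2cos(α−β) − 2d(sin α + sin β) = 75.764376; p = √p² = 8.704273; φ = atan2(cos α + cos β, d − sin α − sin β) − atan2(2, p) = -0.216268 rad; t = (α − φ) mod 2π = 1.937794 rad, q = (β − φ) mod 2π = 5.166653 rad → L = 1.51·(1.937794 + 8.704273 + 5.166653) = 1.51·15.808720 = 23.871168 m
RLR: c = (6 − d² + 2cos(α−β) + 2d(sin α − sin β))/8 = -5.120984, |c| > 1 → infeasible
LRL: c = (6 − d² + 2cos(α−β) − 2d(sin α − sin β))/8 = -13.891685, |c| > 1 → infeasible
Shortest: RSR with L = 15.178567 m ≈ 15.1786 m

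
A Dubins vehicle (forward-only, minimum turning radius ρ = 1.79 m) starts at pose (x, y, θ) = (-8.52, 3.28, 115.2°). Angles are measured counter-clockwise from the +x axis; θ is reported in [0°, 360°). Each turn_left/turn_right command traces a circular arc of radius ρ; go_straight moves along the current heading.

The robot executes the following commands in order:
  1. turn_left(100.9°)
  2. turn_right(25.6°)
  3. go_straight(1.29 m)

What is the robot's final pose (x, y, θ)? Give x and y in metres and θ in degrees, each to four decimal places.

(-13.1912, 3.4153, 190.5000°)

set_pose: (x, y, θ) = (-8.5200, 3.2800, 115.2000°), ρ = 1.79
turn_left(100.9°): centre at ρ to the left, rotate +100.9° → (-11.1943, 3.9642, 216.1000°)
turn_right(25.6°): centre at ρ to the right, rotate −25.6° → (-11.9228, 3.6504, 190.5000°)
go_straight(1.29): x += 1.29·cos θ, y += 1.29·sin θ → (-13.1912, 3.4153, 190.5000°)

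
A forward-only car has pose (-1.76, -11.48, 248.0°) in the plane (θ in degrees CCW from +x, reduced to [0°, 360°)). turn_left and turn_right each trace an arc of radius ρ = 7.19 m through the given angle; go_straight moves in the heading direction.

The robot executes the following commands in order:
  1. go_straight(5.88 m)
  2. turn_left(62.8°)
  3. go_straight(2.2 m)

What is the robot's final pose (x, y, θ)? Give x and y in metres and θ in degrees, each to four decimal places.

(-1.3015, -25.9887, 310.8000°)

set_pose: (x, y, θ) = (-1.7600, -11.4800, 248.0000°), ρ = 7.19
go_straight(5.88): x += 5.88·cos θ, y += 5.88·sin θ → (-3.9627, -16.9318, 248.0000°)
turn_left(62.8°): centre at ρ to the left, rotate +62.8° → (-2.7390, -24.3234, 310.8000°)
go_straight(2.2): x += 2.2·cos θ, y += 2.2·sin θ → (-1.3015, -25.9887, 310.8000°)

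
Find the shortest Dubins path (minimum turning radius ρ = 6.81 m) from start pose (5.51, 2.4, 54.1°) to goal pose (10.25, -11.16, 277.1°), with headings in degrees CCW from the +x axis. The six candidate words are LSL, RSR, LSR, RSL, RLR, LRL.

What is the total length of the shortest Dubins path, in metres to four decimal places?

40.2430 m

Let ψ = atan2(Δy, Δx) = atan2(-13.56, 4.74) = -70.7325° be the start→goal bearing.
Normalize: d = |goal − start| / ρ = 14.364581/6.81 = 2.109336, α = (θ_start − ψ) mod 360° = 124.8325° = 2.178739 rad, β = (θ_goal − ψ) mod 360° = 347.8325° = 6.070823 rad.
Common terms: sin α = 0.820825, cos α = -0.571180, sin β = -0.210770, cos β = 0.977536, cos(α−β) = -0.731354, d² = 4.449300. Work in radians in the unit-radius frame; every candidate has L = ρ·(t + p + q).
LSL: p² = 2 + d² − 2cos(α−β) + 2d(sin α − sin β) = 12.263968; p = √p² = 3.501995; φ = atan2(cos β − cos α, d + sin α − sin β) = 0.458093 rad; t = (φ − α) mod 2π = 4.562539 rad, q = (β − φ) mod 2π = 5.612731 rad → L = 6.81·(4.562539 + 3.501995 + 5.612731) = 6.81·13.677264 = 93.142170 m
RSR: p² = 2 + d² − 2cos(α−β) + 2d(sin β − sin α) = 3.560048; p = √p² = 1.886809; φ = atan2(cos α − cos β, d − sin α + sin β) = -0.962831 rad; t = (α − φ) mod 2π = 3.141570 rad, q = (φ − β) mod 2π = 5.532716 rad → L = 6.81·(3.141570 + 1.886809 + 5.532716) = 6.81·10.561095 = 71.921059 m
LSR: p² = d² − 2 + 2cos(α−β) + 2d(sin α + sin β) = 3.560217; p = √p² = 1.886854; φ = atan2(−cos α − cos β, d + sin α + sin β) − atan2(−2, p) = 0.666169 rad; t = (φ − α) mod 2π = 4.770615 rad, q = (φ − β) mod 2π = 0.878531 rad → L = 6.81·(4.770615 + 1.886854 + 0.878531) = 6.81·7.535999 = 51.320156 m
RSL: p² = d² − 2 + 2cos(α−β) − 2d(sin α + sin β) = -1.587031 < 0 → infeasible
RLR: c = (6 − d² + 2cos(α−β) + 2d(sin α − sin β))/8 = 0.554994; p = 2π − arccos c = 5.300745 rad; φ = atan2(cos α − cos β, d − sin α + sin β) = -0.962831 rad; t = (α − φ + p/2) mod 2π = 5.791943 rad, q = (α − β − t + p) mod 2π = 1.899903 rad → L = 6.81·(5.791943 + 5.300745 + 1.899903) = 6.81·12.992591 = 88.479542 m
LRL: c = (6 − d² + 2cos(α−β) − 2d(sin α − sin β))/8 = -0.532996; p = 2π − arccos c = 4.150251 rad; φ = atan2(cos β − cos α, d + sin α − sin β) = 0.458093 rad; t = (φ − α + p/2) mod 2π = 0.354479 rad, q = (β − α − t + p) mod 2π = 1.404671 rad → L = 6.81·(0.354479 + 4.150251 + 1.404671) = 6.81·5.909402 = 40.243027 m
Shortest: LRL with L = 40.243027 m ≈ 40.2430 m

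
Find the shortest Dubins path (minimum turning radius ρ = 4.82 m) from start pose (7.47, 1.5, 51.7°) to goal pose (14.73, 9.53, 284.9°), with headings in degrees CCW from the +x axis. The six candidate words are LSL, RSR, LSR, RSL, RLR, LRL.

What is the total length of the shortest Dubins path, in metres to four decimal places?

Let ψ = atan2(Δy, Δx) = atan2(8.03, 7.26) = 47.8830° be the start→goal bearing.
Normalize: d = |goal − start| / ρ = 10.825364/4.82 = 2.245926, α = (θ_start − ψ) mod 360° = 3.8170° = 0.066620 rad, β = (θ_goal − ψ) mod 360° = 237.0170° = 4.136728 rad.
Common terms: sin α = 0.066571, cos α = 0.997782, sin β = -0.838832, cos β = -0.544390, cos(α−β) = -0.599024, d² = 5.044184. Work in radians in the unit-radius frame; every candidate has L = ρ·(t + p + q).
LSL: p² = 2 + d² − 2cos(α−β) + 2d(sin α − sin β) = 12.309168; p = √p² = 3.508442; φ = atan2(cos β − cos α, d + sin α − sin β) = -0.455109 rad; t = (φ − α) mod 2π = 5.761457 rad, q = (β − φ) mod 2π = 4.591837 rad → L = 4.82·(5.761457 + 3.508442 + 4.591837) = 4.82·13.861735 = 66.813565 m
RSR: p² = 2 + d² − 2cos(α−β) + 2d(sin β − sin α) = 4.175294; p = √p² = 2.043354; φ = atan2(cos α − cos β, d − sin α + sin β) = 0.855236 rad; t = (α − φ) mod 2π = 5.494569 rad, q = (φ − β) mod 2π = 3.001693 rad → L = 4.82·(5.494569 + 2.043354 + 3.001693) = 4.82·10.539617 = 50.800952 m
LSR: p² = d² − 2 + 2cos(α−β) + 2d(sin α + sin β) = -1.622749 < 0 → infeasible
RSL: p² = d² − 2 + 2cos(α−β) − 2d(sin α + sin β) = 5.315023; p = √p² = 2.305433; φ = atan2(cos α + cos β, d − sin α − sin β) − atan2(2, p) = -0.565470 rad; t = (α − φ) mod 2π = 0.632090 rad, q = (β − φ) mod 2π = 4.702198 rad → L = 4.82·(0.632090 + 2.305433 + 4.702198) = 4.82·7.639722 = 36.823458 m
RLR: c = (6 − d² + 2cos(α−β) + 2d(sin α − sin β))/8 = 0.478088; p = 2π − arccos c = 5.210866 rad; φ = atan2(cos α − cos β, d − sin α + sin β) = 0.855236 rad; t = (α − φ + p/2) mod 2π = 1.816817 rad, q = (α − β − t + p) mod 2π = 5.607126 rad → L = 4.82·(1.816817 + 5.210866 + 5.607126) = 4.82·12.634809 = 60.899779 m
LRL: c = (6 − d² + 2cos(α−β) − 2d(sin α − sin β))/8 = -0.538646; p = 2π − arccos c = 4.143560 rad; φ = atan2(cos β − cos α, d + sin α − sin β) = -0.455109 rad; t = (φ − α + p/2) mod 2π = 1.550051 rad, q = (β − α − t + p) mod 2π = 0.380431 rad → L = 4.82·(1.550051 + 4.143560 + 0.380431) = 4.82·6.074042 = 29.276883 m
Shortest: LRL with L = 29.276883 m ≈ 29.2769 m

29.2769 m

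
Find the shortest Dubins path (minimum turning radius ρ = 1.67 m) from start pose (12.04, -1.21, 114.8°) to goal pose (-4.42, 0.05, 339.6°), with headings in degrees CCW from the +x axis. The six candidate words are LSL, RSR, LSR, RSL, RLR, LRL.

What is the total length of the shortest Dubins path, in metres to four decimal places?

21.3406 m

Let ψ = atan2(Δy, Δx) = atan2(1.26, -16.46) = 175.6226° be the start→goal bearing.
Normalize: d = |goal − start| / ρ = 16.508156/1.67 = 9.885123, α = (θ_start − ψ) mod 360° = 299.1774° = 5.221631 rad, β = (θ_goal − ψ) mod 360° = 163.9774° = 2.861946 rad.
Common terms: sin α = -0.873114, cos α = 0.487515, sin β = 0.276016, cos β = -0.961153, cos(α−β) = -0.709571, d² = 97.715659. Work in radians in the unit-radius frame; every candidate has L = ρ·(t + p + q).
LSL: p² = 2 + d² − 2cos(α−β) + 2d(sin α − sin β) = 78.416203; p = √p² = 8.855292; φ = atan2(cos β − cos α, d + sin α − sin β) = -0.164332 rad; t = (φ − α) mod 2π = 0.897222 rad, q = (β − φ) mod 2π = 3.026278 rad → L = 1.67·(0.897222 + 8.855292 + 3.026278) = 1.67·12.778793 = 21.340584 m
RSR: p² = 2 + d² − 2cos(α−β) + 2d(sin β − sin α) = 123.853397; p = √p² = 11.128944; φ = atan2(cos α − cos β, d − sin α + sin β) = 0.130542 rad; t = (α − φ) mod 2π = 5.091089 rad, q = (φ − β) mod 2π = 3.551781 rad → L = 1.67·(5.091089 + 11.128944 + 3.551781) = 1.67·19.771815 = 33.018930 m
LSR: p² = d² − 2 + 2cos(α−β) + 2d(sin α + sin β) = 82.491742; p = √p² = 9.082496; φ = atan2(−cos α − cos β, d + sin α + sin β) − atan2(−2, p) = 0.267695 rad; t = (φ − α) mod 2π = 1.329249 rad, q = (φ − β) mod 2π = 3.688935 rad → L = 1.67·(1.329249 + 9.082496 + 3.688935) = 1.67·14.100680 = 23.548136 m
RSL: p² = d² − 2 + 2cos(α−β) − 2d(sin α + sin β) = 106.101292; p = √p² = 10.300548; φ = atan2(cos α + cos β, d − sin α − sin β) − atan2(2, p) = -0.236932 rad; t = (α − φ) mod 2π = 5.458563 rad, q = (β − φ) mod 2π = 3.098878 rad → L = 1.67·(5.458563 + 10.300548 + 3.098878) = 1.67·18.857989 = 31.492842 m
RLR: c = (6 − d² + 2cos(α−β) + 2d(sin α − sin β))/8 = -14.481675, |c| > 1 → infeasible
LRL: c = (6 − d² + 2cos(α−β) − 2d(sin α − sin β))/8 = -8.802025, |c| > 1 → infeasible
Shortest: LSL with L = 21.340584 m ≈ 21.3406 m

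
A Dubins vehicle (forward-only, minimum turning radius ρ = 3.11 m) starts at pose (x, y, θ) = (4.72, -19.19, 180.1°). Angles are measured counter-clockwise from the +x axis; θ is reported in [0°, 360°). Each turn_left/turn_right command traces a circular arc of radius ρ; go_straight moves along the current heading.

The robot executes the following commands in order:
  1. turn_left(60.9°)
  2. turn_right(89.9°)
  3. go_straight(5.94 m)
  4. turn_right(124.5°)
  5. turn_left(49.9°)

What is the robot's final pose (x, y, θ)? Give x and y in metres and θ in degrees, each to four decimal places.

set_pose: (x, y, θ) = (4.7200, -19.1900, 180.1000°), ρ = 3.11
turn_left(60.9°): centre at ρ to the left, rotate +60.9° → (2.0054, -20.7922, 241.0000°)
turn_right(89.9°): centre at ρ to the right, rotate −89.9° → (-2.2177, -22.0072, 151.1000°)
go_straight(5.94): x += 5.94·cos θ, y += 5.94·sin θ → (-7.4180, -19.1365, 151.1000°)
turn_right(124.5°): centre at ρ to the right, rotate −124.5° → (-7.3075, -13.6330, 26.6000°)
turn_left(49.9°): centre at ρ to the left, rotate +49.9° → (-5.6760, -11.5782, 76.5000°)

(-5.6760, -11.5782, 76.5000°)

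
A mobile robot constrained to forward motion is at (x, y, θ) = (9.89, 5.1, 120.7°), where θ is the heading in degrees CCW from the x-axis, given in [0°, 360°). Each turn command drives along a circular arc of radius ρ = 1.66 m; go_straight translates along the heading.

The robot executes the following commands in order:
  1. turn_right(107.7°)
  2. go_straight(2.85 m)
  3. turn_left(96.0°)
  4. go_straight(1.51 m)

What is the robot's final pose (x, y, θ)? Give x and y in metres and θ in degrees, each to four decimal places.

set_pose: (x, y, θ) = (9.8900, 5.1000, 120.7000°), ρ = 1.66
turn_right(107.7°): centre at ρ to the right, rotate −107.7° → (10.9439, 7.5650, 13.0000°)
go_straight(2.85): x += 2.85·cos θ, y += 2.85·sin θ → (13.7209, 8.2061, 13.0000°)
turn_left(96.0°): centre at ρ to the left, rotate +96.0° → (14.9170, 10.3640, 109.0000°)
go_straight(1.51): x += 1.51·cos θ, y += 1.51·sin θ → (14.4254, 11.7917, 109.0000°)

(14.4254, 11.7917, 109.0000°)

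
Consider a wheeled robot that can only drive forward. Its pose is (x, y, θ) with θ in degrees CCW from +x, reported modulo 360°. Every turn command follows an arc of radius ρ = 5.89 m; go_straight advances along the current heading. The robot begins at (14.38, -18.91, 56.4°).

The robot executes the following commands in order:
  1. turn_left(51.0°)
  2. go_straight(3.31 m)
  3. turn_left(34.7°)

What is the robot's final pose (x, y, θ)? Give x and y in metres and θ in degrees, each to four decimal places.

set_pose: (x, y, θ) = (14.3800, -18.9100, 56.4000°), ρ = 5.89
turn_left(51.0°): centre at ρ to the left, rotate +51.0° → (15.0946, -13.8892, 107.4000°)
go_straight(3.31): x += 3.31·cos θ, y += 3.31·sin θ → (14.1047, -10.7306, 107.4000°)
turn_left(34.7°): centre at ρ to the left, rotate +34.7° → (12.1024, -7.8443, 142.1000°)

(12.1024, -7.8443, 142.1000°)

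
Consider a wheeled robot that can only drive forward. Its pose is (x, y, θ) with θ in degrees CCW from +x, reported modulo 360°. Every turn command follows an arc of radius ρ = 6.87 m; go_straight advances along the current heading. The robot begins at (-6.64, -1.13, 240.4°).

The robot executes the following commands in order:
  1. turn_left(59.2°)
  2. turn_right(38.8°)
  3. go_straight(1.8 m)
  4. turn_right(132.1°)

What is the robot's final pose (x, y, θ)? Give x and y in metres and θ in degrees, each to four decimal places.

set_pose: (x, y, θ) = (-6.6400, -1.1300, 240.4000°), ρ = 6.87
turn_left(59.2°): centre at ρ to the left, rotate +59.2° → (-6.6400, -7.9168, 299.6000°)
turn_right(38.8°): centre at ρ to the right, rotate −38.8° → (-5.8318, -12.4085, 260.8000°)
go_straight(1.8): x += 1.8·cos θ, y += 1.8·sin θ → (-6.1196, -14.1854, 260.8000°)
turn_right(132.1°): centre at ρ to the right, rotate −132.1° → (-18.2628, -17.3824, 128.7000°)

(-18.2628, -17.3824, 128.7000°)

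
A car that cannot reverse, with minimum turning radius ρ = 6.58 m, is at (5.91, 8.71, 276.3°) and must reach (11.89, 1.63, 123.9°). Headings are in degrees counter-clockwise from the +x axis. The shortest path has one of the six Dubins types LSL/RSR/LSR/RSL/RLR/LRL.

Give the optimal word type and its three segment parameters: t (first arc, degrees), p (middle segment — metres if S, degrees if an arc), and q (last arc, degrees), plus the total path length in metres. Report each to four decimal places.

Let ψ = atan2(Δy, Δx) = atan2(-7.08, 5.98) = -49.8145° be the start→goal bearing.
Normalize: d = |goal − start| / ρ = 9.267513/6.58 = 1.408437, α = (θ_start − ψ) mod 360° = 326.1145° = 5.691771 rad, β = (θ_goal − ψ) mod 360° = 173.7145° = 3.031889 rad.
Common terms: sin α = -0.557536, cos α = 0.830153, sin β = 0.109483, cos β = -0.993989, cos(α−β) = -0.886204, d² = 1.983694. Work in radians in the unit-radius frame; every candidate has L = ρ·(t + p + q).
LSL: p² = 2 + d² − 2cos(α−β) + 2d(sin α − sin β) = 3.877193; p = √p² = 1.969059; φ = atan2(cos β − cos α, d + sin α − sin β) = -1.184744 rad; t = (φ − α) mod 2π = 5.689855 rad, q = (β − φ) mod 2π = 4.216634 rad → L = 6.58·(5.689855 + 1.969059 + 4.216634) = 6.58·11.875548 = 78.141105 m
RSR: p² = 2 + d² − 2cos(α−β) + 2d(sin β − sin α) = 7.635008; p = √p² = 2.763152; φ = atan2(cos α − cos β, d − sin α + sin β) = 0.721041 rad; t = (α − φ) mod 2π = 4.970730 rad, q = (φ − β) mod 2π = 3.972337 rad → L = 6.58·(4.970730 + 2.763152 + 3.972337) = 6.58·11.706219 = 77.026921 m
LSR: p² = d² − 2 + 2cos(α−β) + 2d(sin α + sin β) = -3.050820 < 0 → infeasible
RSL: p² = d² − 2 + 2cos(α−β) − 2d(sin α + sin β) = -0.526607 < 0 → infeasible
RLR: c = (6 − d² + 2cos(α−β) + 2d(sin α − sin β))/8 = 0.045624; p = 2π − arccos c = 4.758029 rad; φ = atan2(cos α − cos β, d − sin α + sin β) = 0.721041 rad; t = (α − φ + p/2) mod 2π = 1.066559 rad, q = (α − β − t + p) mod 2π = 0.068166 rad → L = 6.58·(1.066559 + 4.758029 + 0.068166) = 6.58·5.892754 = 38.774321 m
LRL: c = (6 − d² + 2cos(α−β) − 2d(sin α − sin β))/8 = 0.515351; p = 2π − arccos c = 5.253806 rad; φ = atan2(cos β − cos α, d + sin α − sin β) = -1.184744 rad; t = (φ − α + p/2) mod 2π = 2.033573 rad, q = (β − α − t + p) mod 2π = 0.560351 rad → L = 6.58·(2.033573 + 5.253806 + 0.560351) = 6.58·7.847730 = 51.638064 m
Shortest: RLR with L = 38.774321 m ≈ 38.7743 m
Convert RLR to answer units (arcs ×180/π): t = 1.066559·180/π = 61.1093°, p = 4.758029·180/π = 272.6150°, q = 0.068166·180/π = 3.9056°, L = 38.7743 m.

RLR: t = 61.1093°, p = 272.6150°, q = 3.9056°, L = 38.7743 m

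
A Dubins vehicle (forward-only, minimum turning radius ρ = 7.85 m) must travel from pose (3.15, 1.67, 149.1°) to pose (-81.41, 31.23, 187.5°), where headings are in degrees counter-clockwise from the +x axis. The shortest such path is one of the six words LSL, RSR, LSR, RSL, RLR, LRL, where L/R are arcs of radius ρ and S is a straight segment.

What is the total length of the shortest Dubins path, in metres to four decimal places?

Let ψ = atan2(Δy, Δx) = atan2(29.56, -84.56) = 160.7317° be the start→goal bearing.
Normalize: d = |goal − start| / ρ = 89.577828/7.85 = 11.411188, α = (θ_start − ψ) mod 360° = 348.3683° = 6.080174 rad, β = (θ_goal − ψ) mod 360° = 26.7683° = 0.467195 rad.
Common terms: sin α = -0.201620, cos α = 0.979464, sin β = 0.450384, cos β = 0.892835, cos(α−β) = 0.783693, d² = 130.215217. Work in radians in the unit-radius frame; every candidate has L = ρ·(t + p + q).
LSL: p² = 2 + d² − 2cos(α−β) + 2d(sin α − sin β) = 115.767561; p = √p² = 10.759534; φ = atan2(cos β − cos α, d + sin α − sin β) = -0.008051 rad; t = (φ − α) mod 2π = 0.194960 rad, q = (β − φ) mod 2π = 0.475247 rad → L = 7.85·(0.194960 + 10.759534 + 0.475247) = 7.85·11.429740 = 89.723459 m
RSR: p² = 2 + d² − 2cos(α−β) + 2d(sin β − sin α) = 145.528099; p = √p² = 12.063503; φ = atan2(cos α − cos β, d − sin α + sin β) = 0.007181 rad; t = (α − φ) mod 2π = 6.072993 rad, q = (φ − β) mod 2π = 5.823171 rad → L = 7.85·(6.072993 + 12.063503 + 5.823171) = 7.85·23.959667 = 188.083385 m
LSR: p² = d² − 2 + 2cos(α−β) + 2d(sin α + sin β) = 135.459994; p = √p² = 11.638728; φ = atan2(−cos α − cos β, d + sin α + sin β) − atan2(−2, p) = 0.010962 rad; t = (φ − α) mod 2π = 0.213973 rad, q = (φ − β) mod 2π = 5.826952 rad → L = 7.85·(0.213973 + 11.638728 + 5.826952) = 7.85·17.679653 = 138.785280 m
RSL: p² = d² − 2 + 2cos(α−β) − 2d(sin α + sin β) = 124.105214; p = √p² = 11.140252; φ = atan2(cos α + cos β, d − sin α − sin β) − atan2(2, p) = -0.011452 rad; t = (α − φ) mod 2π = 6.091626 rad, q = (β − φ) mod 2π = 0.478647 rad → L = 7.85·(6.091626 + 11.140252 + 0.478647) = 7.85·17.710524 = 139.027615 m
RLR: c = (6 − d² + 2cos(α−β) + 2d(sin α − sin β))/8 = -17.191012, |c| > 1 → infeasible
LRL: c = (6 − d² + 2cos(α−β) − 2d(sin α − sin β))/8 = -13.470945, |c| > 1 → infeasible
Shortest: LSL with L = 89.723459 m ≈ 89.7235 m

89.7235 m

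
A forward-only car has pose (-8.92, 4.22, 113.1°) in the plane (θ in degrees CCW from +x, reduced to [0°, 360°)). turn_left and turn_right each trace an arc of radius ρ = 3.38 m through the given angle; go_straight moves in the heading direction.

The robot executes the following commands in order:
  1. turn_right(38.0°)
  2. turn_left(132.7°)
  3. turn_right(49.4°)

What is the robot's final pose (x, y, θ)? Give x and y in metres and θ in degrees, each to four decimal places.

(-16.7407, 10.1214, 158.4000°)

set_pose: (x, y, θ) = (-8.9200, 4.2200, 113.1000°), ρ = 3.38
turn_right(38.0°): centre at ρ to the right, rotate −38.0° → (-9.0774, 6.4152, 75.1000°)
turn_left(132.7°): centre at ρ to the left, rotate +132.7° → (-13.9201, 10.2742, 207.8000°)
turn_right(49.4°): centre at ρ to the right, rotate −49.4° → (-16.7407, 10.1214, 158.4000°)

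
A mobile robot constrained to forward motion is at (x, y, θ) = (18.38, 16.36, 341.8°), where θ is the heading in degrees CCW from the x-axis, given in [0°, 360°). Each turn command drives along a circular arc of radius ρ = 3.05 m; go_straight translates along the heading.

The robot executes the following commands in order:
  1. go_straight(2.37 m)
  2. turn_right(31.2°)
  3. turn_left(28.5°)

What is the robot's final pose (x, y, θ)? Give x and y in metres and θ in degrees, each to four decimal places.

(23.2223, 13.8428, 339.1000°)

set_pose: (x, y, θ) = (18.3800, 16.3600, 341.8000°), ρ = 3.05
go_straight(2.37): x += 2.37·cos θ, y += 2.37·sin θ → (20.6314, 15.6198, 341.8000°)
turn_right(31.2°): centre at ρ to the right, rotate −31.2° → (21.9946, 14.7072, 310.6000°)
turn_left(28.5°): centre at ρ to the left, rotate +28.5° → (23.2223, 13.8428, 339.1000°)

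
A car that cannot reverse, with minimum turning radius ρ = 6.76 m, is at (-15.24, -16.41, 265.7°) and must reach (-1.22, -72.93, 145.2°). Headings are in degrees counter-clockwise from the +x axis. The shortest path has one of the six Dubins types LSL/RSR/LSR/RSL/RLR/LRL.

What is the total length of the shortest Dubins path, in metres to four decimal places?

Let ψ = atan2(Δy, Δx) = atan2(-56.52, 14.02) = -76.0688° be the start→goal bearing.
Normalize: d = |goal − start| / ρ = 58.232901/6.76 = 8.614335, α = (θ_start − ψ) mod 360° = 341.7688° = 5.964990 rad, β = (θ_goal − ψ) mod 360° = 221.2688° = 3.861868 rad.
Common terms: sin α = -0.312853, cos α = 0.949802, sin β = -0.659592, cos β = -0.751624, cos(α−β) = -0.507538, d² = 74.206759. Work in radians in the unit-radius frame; every candidate has L = ρ·(t + p + q).
LSL: p² = 2 + d² − 2cos(α−β) + 2d(sin α − sin β) = 83.195687; p = √p² = 9.121167; φ = atan2(cos β − cos α, d + sin α − sin β) = -0.187635 rad; t = (φ − α) mod 2π = 0.130560 rad, q = (β − φ) mod 2π = 4.049503 rad → L = 6.76·(0.130560 + 9.121167 + 4.049503) = 6.76·13.301231 = 89.916318 m
RSR: p² = 2 + d² − 2cos(α−β) + 2d(sin β − sin α) = 71.247985; p = √p² = 8.440852; φ = atan2(cos α − cos β, d − sin α + sin β) = 0.202961 rad; t = (α − φ) mod 2π = 5.762029 rad, q = (φ − β) mod 2π = 2.624278 rad → L = 6.76·(5.762029 + 8.440852 + 2.624278) = 6.76·16.827159 = 113.751596 m
LSR: p² = d² − 2 + 2cos(α−β) + 2d(sin α + sin β) = 54.437753; p = √p² = 7.378194; φ = atan2(−cos α − cos β, d + sin α + sin β) − atan2(−2, p) = 0.238781 rad; t = (φ − α) mod 2π = 0.556976 rad, q = (φ − β) mod 2π = 2.660098 rad → L = 6.76·(0.556976 + 7.378194 + 2.660098) = 6.76·10.595268 = 71.624012 m
RSL: p² = d² − 2 + 2cos(α−β) − 2d(sin α + sin β) = 87.945612; p = √p² = 9.377932; φ = atan2(cos α + cos β, d − sin α − sin β) − atan2(2, p) = -0.189450 rad; t = (α − φ) mod 2π = 6.154440 rad, q = (β − φ) mod 2π = 4.051318 rad → L = 6.76·(6.154440 + 9.377932 + 4.051318) = 6.76·19.583690 = 132.385745 m
RLR: c = (6 − d² + 2cos(α−β) + 2d(sin α − sin β))/8 = -7.905998, |c| > 1 → infeasible
LRL: c = (6 − d² + 2cos(α−β) − 2d(sin α − sin β))/8 = -9.399461, |c| > 1 → infeasible
Shortest: LSR with L = 71.624012 m ≈ 71.6240 m

71.6240 m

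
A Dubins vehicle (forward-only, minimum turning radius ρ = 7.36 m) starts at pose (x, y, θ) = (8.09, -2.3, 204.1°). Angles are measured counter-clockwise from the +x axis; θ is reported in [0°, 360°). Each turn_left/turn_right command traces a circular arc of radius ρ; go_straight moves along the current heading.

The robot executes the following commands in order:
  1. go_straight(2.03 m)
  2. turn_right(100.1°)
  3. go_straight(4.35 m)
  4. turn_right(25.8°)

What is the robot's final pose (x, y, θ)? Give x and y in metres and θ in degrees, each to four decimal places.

set_pose: (x, y, θ) = (8.0900, -2.3000, 204.1000°), ρ = 7.36
go_straight(2.03): x += 2.03·cos θ, y += 2.03·sin θ → (6.2369, -3.1289, 204.1000°)
turn_right(100.1°): centre at ρ to the right, rotate −100.1° → (-3.9097, 1.8090, 104.0000°)
go_straight(4.35): x += 4.35·cos θ, y += 4.35·sin θ → (-4.9621, 6.0298, 104.0000°)
turn_right(25.8°): centre at ρ to the right, rotate −25.8° → (-5.0252, 9.3154, 78.2000°)

(-5.0252, 9.3154, 78.2000°)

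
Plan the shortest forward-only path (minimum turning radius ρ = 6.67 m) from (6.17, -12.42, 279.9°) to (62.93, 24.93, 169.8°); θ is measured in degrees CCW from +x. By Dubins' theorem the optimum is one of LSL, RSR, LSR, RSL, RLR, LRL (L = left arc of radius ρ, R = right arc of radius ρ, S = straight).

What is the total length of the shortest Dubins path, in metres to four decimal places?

86.3652 m

Let ψ = atan2(Δy, Δx) = atan2(37.35, 56.76) = 33.3463° be the start→goal bearing.
Normalize: d = |goal − start| / ρ = 67.946450/6.67 = 10.186874, α = (θ_start − ψ) mod 360° = 246.5537° = 4.303174 rad, β = (θ_goal − ψ) mod 360° = 136.4537° = 2.381567 rad.
Common terms: sin α = -0.917434, cos α = -0.397889, sin β = 0.688940, cos β = -0.724818, cos(α−β) = -0.343660, d² = 103.772404. Work in radians in the unit-radius frame; every candidate has L = ρ·(t + p + q).
LSL: p² = 2 + d² − 2cos(α−β) + 2d(sin α − sin β) = 73.731869; p = √p² = 8.586726; φ = atan2(cos β − cos α, d + sin α − sin β) = -0.038083 rad; t = (φ − α) mod 2π = 1.941928 rad, q = (β − φ) mod 2π = 2.419650 rad → L = 6.67·(1.941928 + 8.586726 + 2.419650) = 6.67·12.948304 = 86.365189 m
RSR: p² = 2 + d² − 2cos(α−β) + 2d(sin β − sin α) = 139.187577; p = √p² = 11.797778; φ = atan2(cos α − cos β, d − sin α + sin β) = 0.027715 rad; t = (α − φ) mod 2π = 4.275460 rad, q = (φ − β) mod 2π = 3.929333 rad → L = 6.67·(4.275460 + 11.797778 + 3.929333) = 6.67·20.002571 = 133.417151 m
LSR: p² = d² − 2 + 2cos(α−β) + 2d(sin α + sin β) = 96.429816; p = √p² = 9.819868; φ = atan2(−cos α − cos β, d + sin α + sin β) − atan2(−2, p) = 0.313187 rad; t = (φ − α) mod 2π = 2.293197 rad, q = (φ − β) mod 2π = 4.214805 rad → L = 6.67·(2.293197 + 9.819868 + 4.214805) = 6.67·16.327871 = 108.906899 m
RSL: p² = d² − 2 + 2cos(α−β) − 2d(sin α + sin β) = 105.740353; p = √p² = 10.283013; φ = atan2(cos α + cos β, d − sin α − sin β) − atan2(2, p) = -0.299476 rad; t = (α − φ) mod 2π = 4.602650 rad, q = (β − φ) mod 2π = 2.681043 rad → L = 6.67·(4.602650 + 10.283013 + 2.681043) = 6.67·17.566706 = 117.169929 m
RLR: c = (6 − d² + 2cos(α−β) + 2d(sin α − sin β))/8 = -16.398447, |c| > 1 → infeasible
LRL: c = (6 − d² + 2cos(α−β) − 2d(sin α − sin β))/8 = -8.216484, |c| > 1 → infeasible
Shortest: LSL with L = 86.365189 m ≈ 86.3652 m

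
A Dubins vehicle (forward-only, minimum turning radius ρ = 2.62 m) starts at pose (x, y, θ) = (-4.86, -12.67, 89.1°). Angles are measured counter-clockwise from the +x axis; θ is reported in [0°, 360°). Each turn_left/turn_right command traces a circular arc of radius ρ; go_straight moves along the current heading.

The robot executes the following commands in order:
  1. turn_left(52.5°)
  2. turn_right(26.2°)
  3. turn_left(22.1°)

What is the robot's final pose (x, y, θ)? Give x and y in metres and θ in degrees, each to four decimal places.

set_pose: (x, y, θ) = (-4.8600, -12.6700, 89.1000°), ρ = 2.62
turn_left(52.5°): centre at ρ to the left, rotate +52.5° → (-5.8523, -10.5756, 141.6000°)
turn_right(26.2°): centre at ρ to the right, rotate −26.2° → (-6.5916, -9.6461, 115.4000°)
turn_left(22.1°): centre at ρ to the left, rotate +22.1° → (-7.1883, -8.8382, 137.5000°)

(-7.1883, -8.8382, 137.5000°)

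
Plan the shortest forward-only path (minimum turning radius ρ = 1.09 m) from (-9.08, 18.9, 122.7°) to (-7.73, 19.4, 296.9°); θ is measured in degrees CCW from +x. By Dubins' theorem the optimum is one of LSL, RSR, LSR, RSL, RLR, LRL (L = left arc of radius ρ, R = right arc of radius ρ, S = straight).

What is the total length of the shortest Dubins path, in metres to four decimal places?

5.9184 m

Let ψ = atan2(Δy, Δx) = atan2(0.50, 1.35) = 20.3231° be the start→goal bearing.
Normalize: d = |goal − start| / ρ = 1.439618/1.09 = 1.320750, α = (θ_start − ψ) mod 360° = 102.3769° = 1.786813 rad, β = (θ_goal − ψ) mod 360° = 276.5769° = 4.827177 rad.
Common terms: sin α = 0.976759, cos α = -0.214341, sin β = -0.993419, cos β = 0.114536, cos(α−β) = -0.994881, d² = 1.744382. Work in radians in the unit-radius frame; every candidate has L = ρ·(t + p + q).
LSL: p² = 2 + d² − 2cos(α−β) + 2d(sin α − sin β) = 10.938370; p = √p² = 3.307321; φ = atan2(cos β − cos α, d + sin α − sin β) = 0.099604 rad; t = (φ − α) mod 2π = 4.595976 rad, q = (β − φ) mod 2π = 4.727573 rad → L = 1.09·(4.595976 + 3.307321 + 4.727573) = 1.09·12.630870 = 13.767648 m
RSR: p² = 2 + d² − 2cos(α−β) + 2d(sin β − sin α) = 0.529916; p = √p² = 0.727953; φ = atan2(cos α − cos β, d − sin α + sin β) = -2.672830 rad; t = (α − φ) mod 2π = 4.459643 rad, q = (φ − β) mod 2π = 5.066364 rad → L = 1.09·(4.459643 + 0.727953 + 5.066364) = 1.09·10.253960 = 11.176817 m
LSR: p² = d² − 2 + 2cos(α−β) + 2d(sin α + sin β) = -2.289388 < 0 → infeasible
RSL: p² = d² − 2 + 2cos(α−β) − 2d(sin α + sin β) = -2.201372 < 0 → infeasible
RLR: c = (6 − d² + 2cos(α−β) + 2d(sin α − sin β))/8 = 0.933760; p = 2π − arccos c = 5.917169 rad; φ = atan2(cos α − cos β, d − sin α + sin β) = -2.672830 rad; t = (α − φ + p/2) mod 2π = 1.135042 rad, q = (α − β − t + p) mod 2π = 1.741763 rad → L = 1.09·(1.135042 + 5.917169 + 1.741763) = 1.09·8.793974 = 9.585432 m
LRL: c = (6 − d² + 2cos(α−β) − 2d(sin α − sin β))/8 = -0.367296; p = 2π − arccos c = 4.336289 rad; φ = atan2(cos β − cos α, d + sin α − sin β) = 0.099604 rad; t = (φ − α + p/2) mod 2π = 0.480935 rad, q = (β − α − t + p) mod 2π = 0.612532 rad → L = 1.09·(0.480935 + 4.336289 + 0.612532) = 1.09·5.429755 = 5.918433 m
Shortest: LRL with L = 5.918433 m ≈ 5.9184 m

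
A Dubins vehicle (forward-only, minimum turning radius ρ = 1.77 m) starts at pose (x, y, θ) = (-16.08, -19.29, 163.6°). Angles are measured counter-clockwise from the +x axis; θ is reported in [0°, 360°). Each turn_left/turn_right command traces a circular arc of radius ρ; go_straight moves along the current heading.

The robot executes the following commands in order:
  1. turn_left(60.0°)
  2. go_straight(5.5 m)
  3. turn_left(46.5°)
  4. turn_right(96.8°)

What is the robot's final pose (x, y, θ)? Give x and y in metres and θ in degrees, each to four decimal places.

(-24.3092, -26.5450, 173.3000°)

set_pose: (x, y, θ) = (-16.0800, -19.2900, 163.6000°), ρ = 1.77
turn_left(60.0°): centre at ρ to the left, rotate +60.0° → (-17.8004, -19.7062, 223.6000°)
go_straight(5.5): x += 5.5·cos θ, y += 5.5·sin θ → (-21.7833, -23.4991, 223.6000°)
turn_left(46.5°): centre at ρ to the left, rotate +46.5° → (-22.3327, -24.7840, 270.1000°)
turn_right(96.8°): centre at ρ to the right, rotate −96.8° → (-24.3092, -26.5450, 173.3000°)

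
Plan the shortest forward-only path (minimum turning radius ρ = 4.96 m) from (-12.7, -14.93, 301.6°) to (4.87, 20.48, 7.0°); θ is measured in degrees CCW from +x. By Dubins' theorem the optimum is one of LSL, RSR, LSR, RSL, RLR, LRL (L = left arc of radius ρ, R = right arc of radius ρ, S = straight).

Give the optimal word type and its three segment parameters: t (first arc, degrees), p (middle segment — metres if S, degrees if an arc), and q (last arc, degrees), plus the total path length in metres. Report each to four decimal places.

LSR: t = 140.3750°, p = 29.5624 m, q = 74.9750°, L = 48.2049 m

Let ψ = atan2(Δy, Δx) = atan2(35.41, 17.57) = 63.6100° be the start→goal bearing.
Normalize: d = |goal − start| / ρ = 39.529394/4.96 = 7.969636, α = (θ_start − ψ) mod 360° = 237.9900° = 4.153710 rad, β = (θ_goal − ψ) mod 360° = 303.3900° = 5.295155 rad.
Common terms: sin α = -0.847956, cos α = -0.530067, sin β = -0.834944, cos β = 0.550336, cos(α−β) = 0.416281, d² = 63.515097. Work in radians in the unit-radius frame; every candidate has L = ρ·(t + p + q).
LSL: p² = 2 + d² − 2cos(α−β) + 2d(sin α − sin β) = 64.475128; p = √p² = 8.029641; φ = atan2(cos β − cos α, d + sin α − sin β) = 0.134961 rad; t = (φ − α) mod 2π = 2.264437 rad, q = (β − φ) mod 2π = 5.160194 rad → L = 4.96·(2.264437 + 8.029641 + 5.160194) = 4.96·15.454271 = 76.653185 m
RSR: p² = 2 + d² − 2cos(α−β) + 2d(sin β − sin α) = 64.889942; p = √p² = 8.055429; φ = atan2(cos α − cos β, d − sin α + sin β) = -0.134526 rad; t = (α − φ) mod 2π = 4.288236 rad, q = (φ − β) mod 2π = 0.853504 rad → L = 4.96·(4.288236 + 8.055429 + 0.853504) = 4.96·13.197169 = 65.457960 m
LSR: p² = d² − 2 + 2cos(α−β) + 2d(sin α + sin β) = 35.523465; p = √p² = 5.960156; φ = atan2(−cos α − cos β, d + sin α + sin β) − atan2(−2, p) = 0.320531 rad; t = (φ − α) mod 2π = 2.450006 rad, q = (φ − β) mod 2π = 1.308561 rad → L = 4.96·(2.450006 + 5.960156 + 1.308561) = 4.96·9.718724 = 48.204870 m
RSL: p² = d² − 2 + 2cos(α−β) − 2d(sin α + sin β) = 89.171851; p = √p² = 9.443085; φ = atan2(cos α + cos β, d − sin α − sin β) − atan2(2, p) = -0.206611 rad; t = (α − φ) mod 2π = 4.360321 rad, q = (β − φ) mod 2π = 5.501766 rad → L = 4.96·(4.360321 + 9.443085 + 5.501766) = 4.96·19.305172 = 95.753652 m
RLR: c = (6 − d² + 2cos(α−β) + 2d(sin α − sin β))/8 = -7.111243, |c| > 1 → infeasible
LRL: c = (6 − d² + 2cos(α−β) − 2d(sin α − sin β))/8 = -7.059391, |c| > 1 → infeasible
Shortest: LSR with L = 48.204870 m ≈ 48.2049 m
Convert LSR to answer units (arcs ×180/π): t = 2.450006·180/π = 140.3750°, p = ρ·p = 4.96·5.960156 = 29.5624 m, q = 1.308561·180/π = 74.9750°, L = 48.2049 m.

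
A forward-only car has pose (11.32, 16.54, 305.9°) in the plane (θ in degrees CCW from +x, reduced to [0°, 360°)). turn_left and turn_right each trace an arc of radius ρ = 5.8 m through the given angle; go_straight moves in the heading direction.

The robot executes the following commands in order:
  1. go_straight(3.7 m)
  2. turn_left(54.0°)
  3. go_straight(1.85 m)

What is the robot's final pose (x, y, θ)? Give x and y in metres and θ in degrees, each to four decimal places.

set_pose: (x, y, θ) = (11.3200, 16.5400, 305.9000°), ρ = 5.8
go_straight(3.7): x += 3.7·cos θ, y += 3.7·sin θ → (13.4896, 13.5428, 305.9000°)
turn_left(54.0°): centre at ρ to the left, rotate +54.0° → (18.1777, 11.1438, 359.9000°)
go_straight(1.85): x += 1.85·cos θ, y += 1.85·sin θ → (20.0277, 11.1406, 359.9000°)

(20.0277, 11.1406, 359.9000°)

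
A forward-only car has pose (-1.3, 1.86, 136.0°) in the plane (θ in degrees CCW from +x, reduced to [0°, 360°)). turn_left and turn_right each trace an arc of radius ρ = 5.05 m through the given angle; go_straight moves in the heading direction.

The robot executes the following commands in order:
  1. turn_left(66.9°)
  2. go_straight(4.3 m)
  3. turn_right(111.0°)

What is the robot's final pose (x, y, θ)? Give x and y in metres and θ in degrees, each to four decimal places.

(-17.7465, 5.6906, 91.9000°)

set_pose: (x, y, θ) = (-1.3000, 1.8600, 136.0000°), ρ = 5.05
turn_left(66.9°): centre at ρ to the left, rotate +66.9° → (-6.7731, 2.8793, 202.9000°)
go_straight(4.3): x += 4.3·cos θ, y += 4.3·sin θ → (-10.7342, 1.2061, 202.9000°)
turn_right(111.0°): centre at ρ to the right, rotate −111.0° → (-17.7465, 5.6906, 91.9000°)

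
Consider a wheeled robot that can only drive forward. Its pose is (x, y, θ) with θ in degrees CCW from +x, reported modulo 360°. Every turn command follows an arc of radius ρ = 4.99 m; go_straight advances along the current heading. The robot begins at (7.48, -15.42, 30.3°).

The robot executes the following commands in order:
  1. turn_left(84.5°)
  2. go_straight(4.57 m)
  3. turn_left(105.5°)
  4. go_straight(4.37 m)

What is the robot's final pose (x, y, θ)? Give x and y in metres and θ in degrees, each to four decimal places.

(-3.5148, -5.9839, 220.3000°)

set_pose: (x, y, θ) = (7.4800, -15.4200, 30.3000°), ρ = 4.99
turn_left(84.5°): centre at ρ to the left, rotate +84.5° → (9.4922, -9.0186, 114.8000°)
go_straight(4.57): x += 4.57·cos θ, y += 4.57·sin θ → (7.5753, -4.8700, 114.8000°)
turn_left(105.5°): centre at ρ to the left, rotate +105.5° → (-0.1820, -3.1574, 220.3000°)
go_straight(4.37): x += 4.37·cos θ, y += 4.37·sin θ → (-3.5148, -5.9839, 220.3000°)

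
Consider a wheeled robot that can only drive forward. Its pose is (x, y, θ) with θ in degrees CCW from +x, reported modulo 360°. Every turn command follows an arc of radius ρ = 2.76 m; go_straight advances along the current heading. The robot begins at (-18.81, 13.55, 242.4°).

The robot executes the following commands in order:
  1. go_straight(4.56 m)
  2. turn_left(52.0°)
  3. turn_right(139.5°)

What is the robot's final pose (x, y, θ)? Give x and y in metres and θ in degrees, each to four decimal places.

set_pose: (x, y, θ) = (-18.8100, 13.5500, 242.4000°), ρ = 2.76
go_straight(4.56): x += 4.56·cos θ, y += 4.56·sin θ → (-20.9226, 9.5089, 242.4000°)
turn_left(52.0°): centre at ρ to the left, rotate +52.0° → (-20.9902, 7.0900, 294.4000°)
turn_right(139.5°): centre at ρ to the right, rotate −139.5° → (-24.6745, 3.4505, 154.9000°)

(-24.6745, 3.4505, 154.9000°)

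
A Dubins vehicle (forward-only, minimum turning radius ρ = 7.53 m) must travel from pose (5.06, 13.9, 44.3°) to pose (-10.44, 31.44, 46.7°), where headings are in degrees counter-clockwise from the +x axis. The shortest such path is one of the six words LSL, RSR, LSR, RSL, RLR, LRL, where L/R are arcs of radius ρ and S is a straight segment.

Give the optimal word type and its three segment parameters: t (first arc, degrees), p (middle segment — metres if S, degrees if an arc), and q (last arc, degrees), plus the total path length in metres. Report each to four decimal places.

RLR: t = 42.5300°, p = 257.8551°, q = 212.9251°, L = 67.4609 m

Let ψ = atan2(Δy, Δx) = atan2(17.54, -15.50) = 131.4669° be the start→goal bearing.
Normalize: d = |goal − start| / ρ = 23.407298/7.53 = 3.108539, α = (θ_start − ψ) mod 360° = 272.8331° = 4.761837 rad, β = (θ_goal − ψ) mod 360° = 275.2331° = 4.803725 rad.
Common terms: sin α = -0.998778, cos α = 0.049428, sin β = -0.995832, cos β = 0.091209, cos(α−β) = 0.999123, d² = 9.663014. Work in radians in the unit-radius frame; every candidate has L = ρ·(t + p + q).
LSL: p² = 2 + d² − 2cos(α−β) + 2d(sin α − sin β) = 9.646454; p = √p² = 3.105874; φ = atan2(cos β − cos α, d + sin α − sin β) = 0.013453 rad; t = (φ − α) mod 2π = 1.534801 rad, q = (β − φ) mod 2π = 4.790272 rad → L = 7.53·(1.534801 + 3.105874 + 4.790272) = 7.53·9.430947 = 71.015033 m
RSR: p² = 2 + d² − 2cos(α−β) + 2d(sin β − sin α) = 9.683083; p = √p² = 3.111765; φ = atan2(cos α − cos β, d − sin α + sin β) = -0.013427 rad; t = (α − φ) mod 2π = 4.775264 rad, q = (φ − β) mod 2π = 1.466033 rad → L = 7.53·(4.775264 + 3.111765 + 1.466033) = 7.53·9.353063 = 70.428562 m
LSR: p² = d² − 2 + 2cos(α−β) + 2d(sin α + sin β) = -2.739383 < 0 → infeasible
RSL: p² = d² − 2 + 2cos(α−β) − 2d(sin α + sin β) = 22.061902; p = √p² = 4.697010; φ = atan2(cos α + cos β, d − sin α − sin β) − atan2(2, p) = -0.374999 rad; t = (α − φ) mod 2π = 5.136835 rad, q = (β − φ) mod 2π = 5.178723 rad → L = 7.53·(5.136835 + 4.697010 + 5.178723) = 7.53·15.012569 = 113.044642 m
RLR: c = (6 − d² + 2cos(α−β) + 2d(sin α − sin β))/8 = -0.210385; p = 2π − arccos c = 4.500420 rad; φ = atan2(cos α − cos β, d − sin α + sin β) = -0.013427 rad; t = (α − φ + p/2) mod 2π = 0.742289 rad, q = (α − β − t + p) mod 2π = 3.716243 rad → L = 7.53·(0.742289 + 4.500420 + 3.716243) = 7.53·8.958952 = 67.460906 m
LRL: c = (6 − d² + 2cos(α−β) − 2d(sin α − sin β))/8 = -0.205807; p = 2π − arccos c = 4.505101 rad; φ = atan2(cos β − cos α, d + sin α − sin β) = 0.013453 rad; t = (φ − α + p/2) mod 2π = 3.787352 rad, q = (β − α − t + p) mod 2π = 0.759637 rad → L = 7.53·(3.787352 + 4.505101 + 0.759637) = 7.53·9.052090 = 68.162237 m
Shortest: RLR with L = 67.460906 m ≈ 67.4609 m
Convert RLR to answer units (arcs ×180/π): t = 0.742289·180/π = 42.5300°, p = 4.500420·180/π = 257.8551°, q = 3.716243·180/π = 212.9251°, L = 67.4609 m.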